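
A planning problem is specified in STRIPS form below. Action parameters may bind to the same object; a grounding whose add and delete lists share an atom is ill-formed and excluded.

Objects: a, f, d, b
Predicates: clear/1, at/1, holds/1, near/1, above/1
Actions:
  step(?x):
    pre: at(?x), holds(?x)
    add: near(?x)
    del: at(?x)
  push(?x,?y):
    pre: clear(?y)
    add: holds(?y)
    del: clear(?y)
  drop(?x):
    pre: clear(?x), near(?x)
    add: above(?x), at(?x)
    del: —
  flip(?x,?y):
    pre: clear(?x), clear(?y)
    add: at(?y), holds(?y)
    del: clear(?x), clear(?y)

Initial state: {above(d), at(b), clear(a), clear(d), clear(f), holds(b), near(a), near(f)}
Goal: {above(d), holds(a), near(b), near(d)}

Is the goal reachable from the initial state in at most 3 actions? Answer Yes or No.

No

1. step(b)  →  {above(d), clear(a), clear(d), clear(f), holds(b), near(a), near(b), near(f)}
2. push(a,a)  →  {above(d), clear(d), clear(f), holds(a), holds(b), near(a), near(b), near(f)}
3. flip(f,d)  →  {above(d), at(d), holds(a), holds(b), holds(d), near(a), near(b), near(f)}
4. step(d)  →  {above(d), holds(a), holds(b), holds(d), near(a), near(b), near(d), near(f)}
optimal plan length = 4; 4 > 3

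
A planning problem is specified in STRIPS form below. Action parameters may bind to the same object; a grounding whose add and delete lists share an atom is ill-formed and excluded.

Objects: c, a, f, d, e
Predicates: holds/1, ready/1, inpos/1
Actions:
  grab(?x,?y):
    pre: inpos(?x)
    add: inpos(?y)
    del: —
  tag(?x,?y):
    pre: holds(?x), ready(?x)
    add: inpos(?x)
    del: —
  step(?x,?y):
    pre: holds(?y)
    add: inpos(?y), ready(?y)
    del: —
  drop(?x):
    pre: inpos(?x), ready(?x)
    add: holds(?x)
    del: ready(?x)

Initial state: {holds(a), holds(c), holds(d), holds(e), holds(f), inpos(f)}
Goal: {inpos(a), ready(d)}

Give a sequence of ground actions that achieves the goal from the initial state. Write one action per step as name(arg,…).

grab(f,a); step(c,d)

1. grab(f,a)  →  {holds(a), holds(c), holds(d), holds(e), holds(f), inpos(a), inpos(f)}
2. step(c,d)  →  {holds(a), holds(c), holds(d), holds(e), holds(f), inpos(a), inpos(d), inpos(f), ready(d)}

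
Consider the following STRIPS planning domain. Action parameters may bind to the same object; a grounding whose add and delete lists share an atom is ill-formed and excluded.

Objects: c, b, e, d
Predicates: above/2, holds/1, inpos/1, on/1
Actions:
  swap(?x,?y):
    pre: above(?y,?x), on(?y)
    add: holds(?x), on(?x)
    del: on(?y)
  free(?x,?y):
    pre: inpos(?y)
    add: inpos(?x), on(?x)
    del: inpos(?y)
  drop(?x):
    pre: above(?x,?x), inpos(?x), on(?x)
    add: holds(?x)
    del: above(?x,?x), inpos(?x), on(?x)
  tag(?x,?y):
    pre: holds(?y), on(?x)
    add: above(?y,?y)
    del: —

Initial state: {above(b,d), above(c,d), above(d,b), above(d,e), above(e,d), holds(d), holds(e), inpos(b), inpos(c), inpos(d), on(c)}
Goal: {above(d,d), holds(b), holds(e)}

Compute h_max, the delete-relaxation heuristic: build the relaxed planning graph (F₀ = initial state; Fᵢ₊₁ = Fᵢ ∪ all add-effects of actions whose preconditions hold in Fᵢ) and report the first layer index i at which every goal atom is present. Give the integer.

2

F0 = init (11 atoms)
F1 = F0 ∪ {above(d,d), above(e,e), inpos(e), on(b), on(d), on(e)}  (17 atoms)
F2 = F1 ∪ {holds(b)}  (18 atoms)
goal ⊆ F2  ⇒  h_max = 2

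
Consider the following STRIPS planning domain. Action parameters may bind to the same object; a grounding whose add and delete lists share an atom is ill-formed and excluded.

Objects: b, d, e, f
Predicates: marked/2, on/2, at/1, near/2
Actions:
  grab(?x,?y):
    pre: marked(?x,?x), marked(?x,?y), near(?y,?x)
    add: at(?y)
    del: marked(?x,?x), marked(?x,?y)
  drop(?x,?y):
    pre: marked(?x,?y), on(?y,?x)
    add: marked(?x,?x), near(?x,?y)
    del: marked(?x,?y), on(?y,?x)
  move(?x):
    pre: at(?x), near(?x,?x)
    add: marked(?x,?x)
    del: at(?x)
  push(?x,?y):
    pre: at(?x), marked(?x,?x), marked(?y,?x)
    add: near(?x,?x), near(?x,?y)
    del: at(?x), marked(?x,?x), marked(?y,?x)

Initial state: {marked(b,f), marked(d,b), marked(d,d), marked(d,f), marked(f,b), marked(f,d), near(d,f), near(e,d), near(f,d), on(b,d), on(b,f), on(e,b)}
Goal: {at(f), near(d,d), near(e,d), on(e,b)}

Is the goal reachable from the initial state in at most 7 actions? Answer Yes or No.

Yes

1. grab(d,f)  →  {at(f), marked(b,f), marked(d,b), marked(f,b), marked(f,d), near(d,f), near(e,d), near(f,d), on(b,d), on(b,f), on(e,b)}
2. drop(d,b)  →  {at(f), marked(b,f), marked(d,d), marked(f,b), marked(f,d), near(d,b), near(d,f), near(e,d), near(f,d), on(b,f), on(e,b)}
3. drop(f,b)  →  {at(f), marked(b,f), marked(d,d), marked(f,d), marked(f,f), near(d,b), near(d,f), near(e,d), near(f,b), near(f,d), on(e,b)}
4. grab(f,d)  →  {at(d), at(f), marked(b,f), marked(d,d), near(d,b), near(d,f), near(e,d), near(f,b), near(f,d), on(e,b)}
5. push(d,d)  →  {at(f), marked(b,f), near(d,b), near(d,d), near(d,f), near(e,d), near(f,b), near(f,d), on(e,b)}
optimal plan length = 5; 5 ≤ 7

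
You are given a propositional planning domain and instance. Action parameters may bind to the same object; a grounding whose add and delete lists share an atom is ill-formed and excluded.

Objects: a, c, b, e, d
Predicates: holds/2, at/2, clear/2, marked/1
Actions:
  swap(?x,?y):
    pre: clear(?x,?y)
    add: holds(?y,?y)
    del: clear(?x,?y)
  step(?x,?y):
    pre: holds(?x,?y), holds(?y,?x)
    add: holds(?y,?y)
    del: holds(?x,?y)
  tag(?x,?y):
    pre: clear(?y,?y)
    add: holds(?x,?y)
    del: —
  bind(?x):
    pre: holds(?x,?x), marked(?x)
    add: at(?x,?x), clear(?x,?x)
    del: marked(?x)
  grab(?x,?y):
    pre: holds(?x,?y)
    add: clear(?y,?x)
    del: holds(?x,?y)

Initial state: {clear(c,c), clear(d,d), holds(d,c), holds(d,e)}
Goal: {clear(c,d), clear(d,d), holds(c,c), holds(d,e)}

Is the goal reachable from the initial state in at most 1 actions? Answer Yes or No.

No

1. swap(c,c)  →  {clear(d,d), holds(c,c), holds(d,c), holds(d,e)}
2. grab(d,c)  →  {clear(c,d), clear(d,d), holds(c,c), holds(d,e)}
optimal plan length = 2; 2 > 1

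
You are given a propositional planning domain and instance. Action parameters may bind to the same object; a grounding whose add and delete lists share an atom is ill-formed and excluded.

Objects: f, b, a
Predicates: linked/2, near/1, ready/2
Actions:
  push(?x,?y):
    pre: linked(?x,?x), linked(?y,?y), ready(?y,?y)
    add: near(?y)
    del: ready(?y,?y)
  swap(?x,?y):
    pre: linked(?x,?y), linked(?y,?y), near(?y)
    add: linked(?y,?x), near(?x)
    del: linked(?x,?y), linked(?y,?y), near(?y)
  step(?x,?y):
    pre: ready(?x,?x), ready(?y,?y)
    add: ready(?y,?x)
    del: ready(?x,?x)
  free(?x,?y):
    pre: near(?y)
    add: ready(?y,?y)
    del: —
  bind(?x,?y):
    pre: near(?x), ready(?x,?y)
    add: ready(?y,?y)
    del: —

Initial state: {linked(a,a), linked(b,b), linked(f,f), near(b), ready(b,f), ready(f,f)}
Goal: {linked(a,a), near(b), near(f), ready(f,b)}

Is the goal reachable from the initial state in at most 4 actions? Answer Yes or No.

Yes

1. free(f,b)  →  {linked(a,a), linked(b,b), linked(f,f), near(b), ready(b,b), ready(b,f), ready(f,f)}
2. step(b,f)  →  {linked(a,a), linked(b,b), linked(f,f), near(b), ready(b,f), ready(f,b), ready(f,f)}
3. push(f,f)  →  {linked(a,a), linked(b,b), linked(f,f), near(b), near(f), ready(b,f), ready(f,b)}
optimal plan length = 3; 3 ≤ 4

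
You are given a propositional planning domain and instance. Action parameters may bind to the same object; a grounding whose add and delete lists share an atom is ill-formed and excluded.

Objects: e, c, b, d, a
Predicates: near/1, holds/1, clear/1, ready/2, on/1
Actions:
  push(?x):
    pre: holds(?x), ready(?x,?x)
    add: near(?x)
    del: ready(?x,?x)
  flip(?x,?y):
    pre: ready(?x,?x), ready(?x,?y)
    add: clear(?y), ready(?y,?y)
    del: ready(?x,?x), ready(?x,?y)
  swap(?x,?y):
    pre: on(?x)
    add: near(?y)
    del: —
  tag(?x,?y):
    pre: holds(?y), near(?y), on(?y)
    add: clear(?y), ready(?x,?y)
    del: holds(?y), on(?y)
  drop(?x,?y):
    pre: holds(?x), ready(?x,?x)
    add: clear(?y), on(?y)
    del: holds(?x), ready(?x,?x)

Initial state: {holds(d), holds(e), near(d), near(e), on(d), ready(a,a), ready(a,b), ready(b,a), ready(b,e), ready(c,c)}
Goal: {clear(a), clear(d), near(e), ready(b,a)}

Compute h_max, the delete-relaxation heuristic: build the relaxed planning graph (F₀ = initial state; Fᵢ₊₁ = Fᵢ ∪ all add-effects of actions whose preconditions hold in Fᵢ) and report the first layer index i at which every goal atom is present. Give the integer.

F0 = init (10 atoms)
F1 = F0 ∪ {clear(b), clear(d), near(a), near(b), near(c), ready(a,d), ready(b,b), ready(b,d), ready(c,d), ready(d,d), ready(e,d)}  (21 atoms)
F2 = F1 ∪ {clear(a), clear(c), clear(e), on(a), on(b), on(c), on(e), ready(e,e)}  (29 atoms)
goal ⊆ F2  ⇒  h_max = 2

2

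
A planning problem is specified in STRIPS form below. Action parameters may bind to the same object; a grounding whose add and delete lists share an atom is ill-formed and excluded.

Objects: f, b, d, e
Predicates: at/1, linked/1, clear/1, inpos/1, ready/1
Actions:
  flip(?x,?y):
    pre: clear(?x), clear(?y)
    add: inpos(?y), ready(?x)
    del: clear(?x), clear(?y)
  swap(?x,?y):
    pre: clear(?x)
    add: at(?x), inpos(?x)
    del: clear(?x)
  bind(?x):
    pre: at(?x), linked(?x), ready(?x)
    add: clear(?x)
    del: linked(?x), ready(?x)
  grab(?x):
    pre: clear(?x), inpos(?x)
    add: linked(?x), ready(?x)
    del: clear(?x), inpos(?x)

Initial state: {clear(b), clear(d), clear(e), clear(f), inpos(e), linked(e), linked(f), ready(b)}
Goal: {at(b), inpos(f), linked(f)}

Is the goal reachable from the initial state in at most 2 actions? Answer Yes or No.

Yes

1. flip(f,f)  →  {clear(b), clear(d), clear(e), inpos(e), inpos(f), linked(e), linked(f), ready(b), ready(f)}
2. swap(b,f)  →  {at(b), clear(d), clear(e), inpos(b), inpos(e), inpos(f), linked(e), linked(f), ready(b), ready(f)}
optimal plan length = 2; 2 ≤ 2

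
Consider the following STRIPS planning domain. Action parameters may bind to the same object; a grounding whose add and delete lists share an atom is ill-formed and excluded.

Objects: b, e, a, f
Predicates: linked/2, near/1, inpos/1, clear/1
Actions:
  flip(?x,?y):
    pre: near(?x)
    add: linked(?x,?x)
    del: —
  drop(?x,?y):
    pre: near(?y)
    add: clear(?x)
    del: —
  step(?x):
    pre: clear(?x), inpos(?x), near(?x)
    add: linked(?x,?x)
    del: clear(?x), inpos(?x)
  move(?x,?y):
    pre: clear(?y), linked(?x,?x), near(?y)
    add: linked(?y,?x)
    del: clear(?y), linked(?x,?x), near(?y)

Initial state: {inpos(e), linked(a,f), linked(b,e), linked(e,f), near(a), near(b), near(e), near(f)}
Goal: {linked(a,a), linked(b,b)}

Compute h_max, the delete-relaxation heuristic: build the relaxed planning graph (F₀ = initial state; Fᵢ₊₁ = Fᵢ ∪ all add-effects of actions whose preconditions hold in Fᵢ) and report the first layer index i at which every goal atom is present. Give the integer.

1

F0 = init (8 atoms)
F1 = F0 ∪ {clear(a), clear(b), clear(e), clear(f), linked(a,a), linked(b,b), linked(e,e), linked(f,f)}  (16 atoms)
goal ⊆ F1  ⇒  h_max = 1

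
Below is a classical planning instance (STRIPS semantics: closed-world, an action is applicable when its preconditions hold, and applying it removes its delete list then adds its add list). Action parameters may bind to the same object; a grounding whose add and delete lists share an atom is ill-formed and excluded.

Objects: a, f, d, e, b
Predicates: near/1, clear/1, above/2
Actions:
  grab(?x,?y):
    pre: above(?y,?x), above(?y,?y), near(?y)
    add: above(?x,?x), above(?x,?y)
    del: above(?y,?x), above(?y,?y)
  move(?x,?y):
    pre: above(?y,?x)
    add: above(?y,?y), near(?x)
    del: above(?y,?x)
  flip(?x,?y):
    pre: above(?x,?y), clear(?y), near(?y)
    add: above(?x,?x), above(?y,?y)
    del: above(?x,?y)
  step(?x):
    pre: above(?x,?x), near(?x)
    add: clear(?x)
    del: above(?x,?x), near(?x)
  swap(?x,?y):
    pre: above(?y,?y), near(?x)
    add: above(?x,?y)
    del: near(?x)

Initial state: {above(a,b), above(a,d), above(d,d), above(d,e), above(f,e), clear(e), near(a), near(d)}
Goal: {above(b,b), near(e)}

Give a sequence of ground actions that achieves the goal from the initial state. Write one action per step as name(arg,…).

1. move(d,a)  →  {above(a,a), above(a,b), above(d,d), above(d,e), above(f,e), clear(e), near(a), near(d)}
2. grab(b,a)  →  {above(b,a), above(b,b), above(d,d), above(d,e), above(f,e), clear(e), near(a), near(d)}
3. move(e,f)  →  {above(b,a), above(b,b), above(d,d), above(d,e), above(f,f), clear(e), near(a), near(d), near(e)}

move(d,a); grab(b,a); move(e,f)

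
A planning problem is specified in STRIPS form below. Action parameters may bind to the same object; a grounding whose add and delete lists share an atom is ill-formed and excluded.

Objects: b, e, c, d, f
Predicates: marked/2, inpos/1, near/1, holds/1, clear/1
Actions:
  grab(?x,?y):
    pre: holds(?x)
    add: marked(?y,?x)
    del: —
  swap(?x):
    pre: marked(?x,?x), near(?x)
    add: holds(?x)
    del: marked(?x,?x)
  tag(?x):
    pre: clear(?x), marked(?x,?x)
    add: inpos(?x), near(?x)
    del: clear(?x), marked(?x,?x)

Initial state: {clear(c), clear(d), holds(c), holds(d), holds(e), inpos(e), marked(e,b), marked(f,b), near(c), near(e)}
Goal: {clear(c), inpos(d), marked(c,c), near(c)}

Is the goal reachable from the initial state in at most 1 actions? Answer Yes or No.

1. grab(c,c)  →  {clear(c), clear(d), holds(c), holds(d), holds(e), inpos(e), marked(c,c), marked(e,b), marked(f,b), near(c), near(e)}
2. grab(d,d)  →  {clear(c), clear(d), holds(c), holds(d), holds(e), inpos(e), marked(c,c), marked(d,d), marked(e,b), marked(f,b), near(c), near(e)}
3. tag(d)  →  {clear(c), holds(c), holds(d), holds(e), inpos(d), inpos(e), marked(c,c), marked(e,b), marked(f,b), near(c), near(d), near(e)}
optimal plan length = 3; 3 > 1

No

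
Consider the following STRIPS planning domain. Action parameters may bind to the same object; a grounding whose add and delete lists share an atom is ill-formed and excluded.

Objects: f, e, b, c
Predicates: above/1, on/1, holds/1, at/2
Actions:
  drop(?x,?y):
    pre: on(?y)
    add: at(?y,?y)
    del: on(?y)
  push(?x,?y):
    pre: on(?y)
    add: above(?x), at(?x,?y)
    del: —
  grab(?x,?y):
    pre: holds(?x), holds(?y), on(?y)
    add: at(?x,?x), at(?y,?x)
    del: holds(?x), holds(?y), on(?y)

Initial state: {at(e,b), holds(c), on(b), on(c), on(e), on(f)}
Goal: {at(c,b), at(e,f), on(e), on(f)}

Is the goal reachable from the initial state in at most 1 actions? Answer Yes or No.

1. push(e,f)  →  {above(e), at(e,b), at(e,f), holds(c), on(b), on(c), on(e), on(f)}
2. push(c,b)  →  {above(c), above(e), at(c,b), at(e,b), at(e,f), holds(c), on(b), on(c), on(e), on(f)}
optimal plan length = 2; 2 > 1

No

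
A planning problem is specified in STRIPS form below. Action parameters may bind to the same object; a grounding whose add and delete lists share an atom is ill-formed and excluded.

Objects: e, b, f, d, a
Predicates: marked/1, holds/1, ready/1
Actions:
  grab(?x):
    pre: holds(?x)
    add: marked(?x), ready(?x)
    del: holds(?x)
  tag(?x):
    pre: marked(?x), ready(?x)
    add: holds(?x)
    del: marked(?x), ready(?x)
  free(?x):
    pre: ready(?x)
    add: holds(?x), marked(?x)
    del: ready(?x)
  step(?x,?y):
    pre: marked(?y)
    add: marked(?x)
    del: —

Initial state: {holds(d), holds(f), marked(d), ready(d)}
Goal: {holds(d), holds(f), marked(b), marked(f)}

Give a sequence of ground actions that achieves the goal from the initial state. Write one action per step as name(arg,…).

step(b,d); step(f,b)

1. step(b,d)  →  {holds(d), holds(f), marked(b), marked(d), ready(d)}
2. step(f,b)  →  {holds(d), holds(f), marked(b), marked(d), marked(f), ready(d)}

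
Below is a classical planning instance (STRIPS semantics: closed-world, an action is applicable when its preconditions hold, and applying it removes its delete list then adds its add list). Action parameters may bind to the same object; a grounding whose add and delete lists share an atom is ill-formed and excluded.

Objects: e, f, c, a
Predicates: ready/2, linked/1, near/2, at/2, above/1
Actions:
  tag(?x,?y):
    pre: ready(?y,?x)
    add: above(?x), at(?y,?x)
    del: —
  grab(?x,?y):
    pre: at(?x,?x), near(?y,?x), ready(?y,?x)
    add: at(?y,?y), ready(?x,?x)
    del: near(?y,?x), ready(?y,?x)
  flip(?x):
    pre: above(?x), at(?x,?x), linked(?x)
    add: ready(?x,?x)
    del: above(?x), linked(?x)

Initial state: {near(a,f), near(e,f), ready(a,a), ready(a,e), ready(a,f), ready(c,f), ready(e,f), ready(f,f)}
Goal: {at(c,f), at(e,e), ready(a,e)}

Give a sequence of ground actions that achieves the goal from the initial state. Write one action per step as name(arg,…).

1. tag(f,f)  →  {above(f), at(f,f), near(a,f), near(e,f), ready(a,a), ready(a,e), ready(a,f), ready(c,f), ready(e,f), ready(f,f)}
2. tag(f,c)  →  {above(f), at(c,f), at(f,f), near(a,f), near(e,f), ready(a,a), ready(a,e), ready(a,f), ready(c,f), ready(e,f), ready(f,f)}
3. grab(f,e)  →  {above(f), at(c,f), at(e,e), at(f,f), near(a,f), ready(a,a), ready(a,e), ready(a,f), ready(c,f), ready(f,f)}

tag(f,f); tag(f,c); grab(f,e)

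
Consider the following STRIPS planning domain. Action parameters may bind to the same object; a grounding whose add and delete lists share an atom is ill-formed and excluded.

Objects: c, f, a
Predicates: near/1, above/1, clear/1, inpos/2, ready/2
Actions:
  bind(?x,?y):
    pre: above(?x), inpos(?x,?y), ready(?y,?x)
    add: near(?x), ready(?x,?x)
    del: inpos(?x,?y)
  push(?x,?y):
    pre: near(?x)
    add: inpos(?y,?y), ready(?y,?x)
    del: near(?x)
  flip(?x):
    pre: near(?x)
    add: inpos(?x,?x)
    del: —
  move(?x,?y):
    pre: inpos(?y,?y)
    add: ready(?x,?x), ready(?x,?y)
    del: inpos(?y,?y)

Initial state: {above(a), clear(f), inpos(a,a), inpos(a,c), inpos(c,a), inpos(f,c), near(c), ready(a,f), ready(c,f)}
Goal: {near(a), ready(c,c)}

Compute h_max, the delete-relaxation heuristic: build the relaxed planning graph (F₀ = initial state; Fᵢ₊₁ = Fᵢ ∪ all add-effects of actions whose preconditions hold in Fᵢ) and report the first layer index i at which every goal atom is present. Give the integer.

2

F0 = init (9 atoms)
F1 = F0 ∪ {inpos(c,c), inpos(f,f), ready(a,a), ready(a,c), ready(c,a), ready(c,c), ready(f,a), ready(f,c), ready(f,f)}  (18 atoms)
F2 = F1 ∪ {near(a)}  (19 atoms)
goal ⊆ F2  ⇒  h_max = 2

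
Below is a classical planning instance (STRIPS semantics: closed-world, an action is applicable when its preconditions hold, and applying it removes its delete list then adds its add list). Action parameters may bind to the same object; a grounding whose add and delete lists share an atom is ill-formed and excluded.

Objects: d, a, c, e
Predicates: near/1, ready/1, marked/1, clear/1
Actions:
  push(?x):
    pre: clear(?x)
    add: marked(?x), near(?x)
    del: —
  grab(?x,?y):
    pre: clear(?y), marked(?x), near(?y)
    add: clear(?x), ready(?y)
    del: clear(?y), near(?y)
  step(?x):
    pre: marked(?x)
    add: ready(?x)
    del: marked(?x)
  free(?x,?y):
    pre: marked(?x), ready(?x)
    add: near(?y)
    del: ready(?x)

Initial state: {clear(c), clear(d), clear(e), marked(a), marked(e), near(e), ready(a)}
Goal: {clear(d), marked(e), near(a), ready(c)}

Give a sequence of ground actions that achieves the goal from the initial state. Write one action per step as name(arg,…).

1. push(c)  →  {clear(c), clear(d), clear(e), marked(a), marked(c), marked(e), near(c), near(e), ready(a)}
2. grab(a,c)  →  {clear(a), clear(d), clear(e), marked(a), marked(c), marked(e), near(e), ready(a), ready(c)}
3. push(a)  →  {clear(a), clear(d), clear(e), marked(a), marked(c), marked(e), near(a), near(e), ready(a), ready(c)}

push(c); grab(a,c); push(a)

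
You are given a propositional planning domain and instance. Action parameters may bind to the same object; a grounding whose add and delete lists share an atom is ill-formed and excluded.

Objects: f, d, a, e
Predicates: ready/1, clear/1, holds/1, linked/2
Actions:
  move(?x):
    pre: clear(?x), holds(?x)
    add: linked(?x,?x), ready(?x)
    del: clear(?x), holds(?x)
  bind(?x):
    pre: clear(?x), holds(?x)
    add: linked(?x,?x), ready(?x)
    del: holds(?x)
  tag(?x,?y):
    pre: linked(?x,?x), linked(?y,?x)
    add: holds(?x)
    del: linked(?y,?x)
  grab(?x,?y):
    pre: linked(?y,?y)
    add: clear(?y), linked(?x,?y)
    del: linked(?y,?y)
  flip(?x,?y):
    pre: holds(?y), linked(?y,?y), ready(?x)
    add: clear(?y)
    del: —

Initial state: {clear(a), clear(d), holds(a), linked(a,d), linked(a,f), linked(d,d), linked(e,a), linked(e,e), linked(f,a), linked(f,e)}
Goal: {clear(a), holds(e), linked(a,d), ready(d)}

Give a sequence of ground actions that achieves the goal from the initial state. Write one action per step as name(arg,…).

tag(d,d); move(d); tag(e,f)

1. tag(d,d)  →  {clear(a), clear(d), holds(a), holds(d), linked(a,d), linked(a,f), linked(e,a), linked(e,e), linked(f,a), linked(f,e)}
2. move(d)  →  {clear(a), holds(a), linked(a,d), linked(a,f), linked(d,d), linked(e,a), linked(e,e), linked(f,a), linked(f,e), ready(d)}
3. tag(e,f)  →  {clear(a), holds(a), holds(e), linked(a,d), linked(a,f), linked(d,d), linked(e,a), linked(e,e), linked(f,a), ready(d)}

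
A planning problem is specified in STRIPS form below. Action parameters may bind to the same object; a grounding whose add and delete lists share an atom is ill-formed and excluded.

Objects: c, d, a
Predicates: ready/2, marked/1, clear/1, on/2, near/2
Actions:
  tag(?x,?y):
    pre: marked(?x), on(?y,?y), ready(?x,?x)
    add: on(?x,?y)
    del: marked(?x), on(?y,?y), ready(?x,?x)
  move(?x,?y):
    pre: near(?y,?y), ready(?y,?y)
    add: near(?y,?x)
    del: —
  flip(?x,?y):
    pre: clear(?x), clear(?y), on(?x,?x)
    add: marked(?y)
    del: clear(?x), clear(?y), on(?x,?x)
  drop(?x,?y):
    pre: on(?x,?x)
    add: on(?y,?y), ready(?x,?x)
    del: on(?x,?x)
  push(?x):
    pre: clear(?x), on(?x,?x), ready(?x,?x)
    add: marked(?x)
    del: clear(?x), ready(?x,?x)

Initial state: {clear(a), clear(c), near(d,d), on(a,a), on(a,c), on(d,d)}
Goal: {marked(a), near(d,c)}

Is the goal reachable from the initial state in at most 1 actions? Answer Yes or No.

No

1. flip(a,a)  →  {clear(c), marked(a), near(d,d), on(a,c), on(d,d)}
2. drop(d,c)  →  {clear(c), marked(a), near(d,d), on(a,c), on(c,c), ready(d,d)}
3. move(c,d)  →  {clear(c), marked(a), near(d,c), near(d,d), on(a,c), on(c,c), ready(d,d)}
optimal plan length = 3; 3 > 1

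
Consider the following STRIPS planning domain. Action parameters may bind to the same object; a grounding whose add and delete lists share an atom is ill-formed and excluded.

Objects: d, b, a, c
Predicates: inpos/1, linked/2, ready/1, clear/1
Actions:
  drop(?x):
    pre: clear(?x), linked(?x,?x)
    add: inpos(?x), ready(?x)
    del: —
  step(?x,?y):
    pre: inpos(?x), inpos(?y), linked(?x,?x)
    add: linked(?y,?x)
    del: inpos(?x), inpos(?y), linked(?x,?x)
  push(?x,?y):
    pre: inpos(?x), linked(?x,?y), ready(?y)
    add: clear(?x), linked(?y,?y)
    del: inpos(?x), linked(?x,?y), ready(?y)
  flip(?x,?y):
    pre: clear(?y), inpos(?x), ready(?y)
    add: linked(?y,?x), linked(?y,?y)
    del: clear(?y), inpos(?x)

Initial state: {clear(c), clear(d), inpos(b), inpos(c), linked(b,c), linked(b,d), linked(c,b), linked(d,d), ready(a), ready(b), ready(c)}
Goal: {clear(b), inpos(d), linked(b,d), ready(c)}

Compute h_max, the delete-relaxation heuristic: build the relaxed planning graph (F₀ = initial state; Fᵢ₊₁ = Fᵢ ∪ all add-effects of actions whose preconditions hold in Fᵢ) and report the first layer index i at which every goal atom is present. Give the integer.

F0 = init (11 atoms)
F1 = F0 ∪ {clear(b), inpos(d), linked(b,b), linked(c,c), ready(d)}  (16 atoms)
goal ⊆ F1  ⇒  h_max = 1

1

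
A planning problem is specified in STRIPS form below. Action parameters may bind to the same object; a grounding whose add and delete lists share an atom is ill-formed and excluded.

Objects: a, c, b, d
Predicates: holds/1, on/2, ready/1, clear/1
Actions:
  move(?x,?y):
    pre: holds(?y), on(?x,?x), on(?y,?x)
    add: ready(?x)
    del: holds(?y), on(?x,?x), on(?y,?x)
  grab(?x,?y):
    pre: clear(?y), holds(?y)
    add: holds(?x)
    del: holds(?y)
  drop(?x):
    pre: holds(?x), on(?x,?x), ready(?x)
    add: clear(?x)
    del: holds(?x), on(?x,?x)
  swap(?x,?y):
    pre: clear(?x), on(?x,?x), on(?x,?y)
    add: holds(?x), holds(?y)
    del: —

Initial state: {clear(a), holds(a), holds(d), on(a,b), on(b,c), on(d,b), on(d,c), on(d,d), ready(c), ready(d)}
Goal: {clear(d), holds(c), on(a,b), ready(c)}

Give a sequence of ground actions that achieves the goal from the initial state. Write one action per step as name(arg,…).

grab(c,a); drop(d)

1. grab(c,a)  →  {clear(a), holds(c), holds(d), on(a,b), on(b,c), on(d,b), on(d,c), on(d,d), ready(c), ready(d)}
2. drop(d)  →  {clear(a), clear(d), holds(c), on(a,b), on(b,c), on(d,b), on(d,c), ready(c), ready(d)}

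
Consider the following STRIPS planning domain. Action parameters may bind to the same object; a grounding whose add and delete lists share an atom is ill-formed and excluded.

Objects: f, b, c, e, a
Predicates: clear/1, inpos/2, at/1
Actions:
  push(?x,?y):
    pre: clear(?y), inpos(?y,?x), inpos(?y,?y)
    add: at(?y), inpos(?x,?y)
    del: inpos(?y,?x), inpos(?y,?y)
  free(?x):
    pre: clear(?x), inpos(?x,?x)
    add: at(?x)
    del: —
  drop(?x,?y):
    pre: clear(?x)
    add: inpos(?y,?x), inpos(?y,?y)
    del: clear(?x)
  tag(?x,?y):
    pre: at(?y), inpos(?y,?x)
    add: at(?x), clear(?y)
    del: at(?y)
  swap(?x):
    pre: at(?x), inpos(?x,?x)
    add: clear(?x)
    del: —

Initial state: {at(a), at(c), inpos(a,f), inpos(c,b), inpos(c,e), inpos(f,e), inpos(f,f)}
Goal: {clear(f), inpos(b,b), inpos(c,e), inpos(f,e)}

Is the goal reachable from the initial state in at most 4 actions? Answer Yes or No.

1. tag(f,a)  →  {at(c), at(f), clear(a), inpos(a,f), inpos(c,b), inpos(c,e), inpos(f,e), inpos(f,f)}
2. drop(a,b)  →  {at(c), at(f), inpos(a,f), inpos(b,a), inpos(b,b), inpos(c,b), inpos(c,e), inpos(f,e), inpos(f,f)}
3. tag(e,f)  →  {at(c), at(e), clear(f), inpos(a,f), inpos(b,a), inpos(b,b), inpos(c,b), inpos(c,e), inpos(f,e), inpos(f,f)}
optimal plan length = 3; 3 ≤ 4

Yes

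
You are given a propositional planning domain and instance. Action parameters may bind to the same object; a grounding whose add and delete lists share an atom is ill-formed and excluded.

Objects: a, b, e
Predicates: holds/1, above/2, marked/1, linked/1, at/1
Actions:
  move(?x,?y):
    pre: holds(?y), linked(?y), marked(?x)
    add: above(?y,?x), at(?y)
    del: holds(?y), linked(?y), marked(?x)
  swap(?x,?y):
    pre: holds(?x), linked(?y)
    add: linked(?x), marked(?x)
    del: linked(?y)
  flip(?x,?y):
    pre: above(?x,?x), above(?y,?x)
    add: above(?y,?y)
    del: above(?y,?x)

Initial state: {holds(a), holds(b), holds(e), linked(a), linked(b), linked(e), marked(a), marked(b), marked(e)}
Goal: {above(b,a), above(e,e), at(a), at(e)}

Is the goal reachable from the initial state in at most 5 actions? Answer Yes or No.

Yes

1. move(a,b)  →  {above(b,a), at(b), holds(a), holds(e), linked(a), linked(e), marked(b), marked(e)}
2. move(b,a)  →  {above(a,b), above(b,a), at(a), at(b), holds(e), linked(e), marked(e)}
3. move(e,e)  →  {above(a,b), above(b,a), above(e,e), at(a), at(b), at(e)}
optimal plan length = 3; 3 ≤ 5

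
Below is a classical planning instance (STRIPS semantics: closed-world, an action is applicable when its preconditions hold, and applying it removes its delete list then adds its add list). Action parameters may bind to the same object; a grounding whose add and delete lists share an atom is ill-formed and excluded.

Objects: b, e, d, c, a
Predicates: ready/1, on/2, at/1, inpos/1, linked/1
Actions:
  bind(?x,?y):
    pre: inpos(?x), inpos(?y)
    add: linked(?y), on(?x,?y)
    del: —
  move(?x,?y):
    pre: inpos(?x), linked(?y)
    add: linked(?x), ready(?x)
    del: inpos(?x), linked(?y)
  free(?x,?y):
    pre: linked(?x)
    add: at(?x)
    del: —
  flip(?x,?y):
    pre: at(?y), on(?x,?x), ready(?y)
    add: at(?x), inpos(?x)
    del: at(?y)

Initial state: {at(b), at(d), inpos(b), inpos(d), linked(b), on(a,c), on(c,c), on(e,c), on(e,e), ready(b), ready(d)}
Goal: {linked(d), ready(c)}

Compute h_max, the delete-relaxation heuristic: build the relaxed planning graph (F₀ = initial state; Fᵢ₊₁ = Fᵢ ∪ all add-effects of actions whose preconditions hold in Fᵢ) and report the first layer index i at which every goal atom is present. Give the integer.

2

F0 = init (11 atoms)
F1 = F0 ∪ {at(c), at(e), inpos(c), inpos(e), linked(d), on(b,b), on(b,d), on(d,b), on(d,d)}  (20 atoms)
F2 = F1 ∪ {linked(c), linked(e), on(b,c), on(b,e), on(c,b), on(c,d), on(c,e), on(d,c), on(d,e), on(e,b), on(e,d), ready(c), ready(e)}  (33 atoms)
goal ⊆ F2  ⇒  h_max = 2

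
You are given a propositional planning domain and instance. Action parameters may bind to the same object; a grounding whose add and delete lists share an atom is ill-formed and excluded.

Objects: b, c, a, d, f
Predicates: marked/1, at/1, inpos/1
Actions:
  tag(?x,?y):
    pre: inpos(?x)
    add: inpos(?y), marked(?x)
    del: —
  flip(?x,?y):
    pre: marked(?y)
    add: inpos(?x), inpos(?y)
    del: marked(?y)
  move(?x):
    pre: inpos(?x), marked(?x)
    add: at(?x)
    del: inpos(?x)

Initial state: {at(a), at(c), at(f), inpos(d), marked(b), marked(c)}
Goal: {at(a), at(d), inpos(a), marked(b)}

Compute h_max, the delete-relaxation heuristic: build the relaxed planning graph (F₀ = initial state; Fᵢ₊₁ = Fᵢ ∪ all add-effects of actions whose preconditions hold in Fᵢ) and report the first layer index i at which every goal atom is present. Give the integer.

2

F0 = init (6 atoms)
F1 = F0 ∪ {inpos(a), inpos(b), inpos(c), inpos(f), marked(d)}  (11 atoms)
F2 = F1 ∪ {at(b), at(d), marked(a), marked(f)}  (15 atoms)
goal ⊆ F2  ⇒  h_max = 2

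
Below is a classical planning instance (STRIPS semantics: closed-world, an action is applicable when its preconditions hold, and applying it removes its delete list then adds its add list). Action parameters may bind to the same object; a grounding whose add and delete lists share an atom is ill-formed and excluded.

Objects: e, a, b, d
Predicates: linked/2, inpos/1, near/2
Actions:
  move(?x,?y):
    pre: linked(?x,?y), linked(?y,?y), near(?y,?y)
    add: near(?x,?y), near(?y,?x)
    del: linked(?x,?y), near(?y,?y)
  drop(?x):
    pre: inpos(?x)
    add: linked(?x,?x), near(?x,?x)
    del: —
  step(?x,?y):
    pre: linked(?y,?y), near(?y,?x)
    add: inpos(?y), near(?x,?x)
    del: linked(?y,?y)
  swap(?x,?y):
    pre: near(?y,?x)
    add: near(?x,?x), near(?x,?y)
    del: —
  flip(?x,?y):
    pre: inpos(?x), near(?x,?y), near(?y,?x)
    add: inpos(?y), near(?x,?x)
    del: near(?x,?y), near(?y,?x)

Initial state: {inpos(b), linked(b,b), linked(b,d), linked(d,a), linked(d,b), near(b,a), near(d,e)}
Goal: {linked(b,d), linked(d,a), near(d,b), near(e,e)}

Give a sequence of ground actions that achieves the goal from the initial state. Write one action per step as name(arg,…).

1. drop(b)  →  {inpos(b), linked(b,b), linked(b,d), linked(d,a), linked(d,b), near(b,a), near(b,b), near(d,e)}
2. move(d,b)  →  {inpos(b), linked(b,b), linked(b,d), linked(d,a), near(b,a), near(b,d), near(d,b), near(d,e)}
3. swap(e,d)  →  {inpos(b), linked(b,b), linked(b,d), linked(d,a), near(b,a), near(b,d), near(d,b), near(d,e), near(e,d), near(e,e)}

drop(b); move(d,b); swap(e,d)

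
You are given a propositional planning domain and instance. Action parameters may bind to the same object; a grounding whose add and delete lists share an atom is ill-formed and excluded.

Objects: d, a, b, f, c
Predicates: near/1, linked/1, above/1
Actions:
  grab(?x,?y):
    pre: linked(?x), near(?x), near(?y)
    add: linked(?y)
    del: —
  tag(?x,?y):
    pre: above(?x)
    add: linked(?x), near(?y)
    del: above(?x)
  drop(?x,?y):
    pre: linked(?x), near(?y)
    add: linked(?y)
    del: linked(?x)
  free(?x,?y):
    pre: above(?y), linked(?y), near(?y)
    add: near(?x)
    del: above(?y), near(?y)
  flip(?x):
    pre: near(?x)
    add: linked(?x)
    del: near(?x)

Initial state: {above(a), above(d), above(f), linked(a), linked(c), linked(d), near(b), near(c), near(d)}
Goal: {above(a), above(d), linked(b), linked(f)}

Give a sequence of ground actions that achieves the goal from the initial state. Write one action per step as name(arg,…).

1. grab(d,b)  →  {above(a), above(d), above(f), linked(a), linked(b), linked(c), linked(d), near(b), near(c), near(d)}
2. tag(f,d)  →  {above(a), above(d), linked(a), linked(b), linked(c), linked(d), linked(f), near(b), near(c), near(d)}

grab(d,b); tag(f,d)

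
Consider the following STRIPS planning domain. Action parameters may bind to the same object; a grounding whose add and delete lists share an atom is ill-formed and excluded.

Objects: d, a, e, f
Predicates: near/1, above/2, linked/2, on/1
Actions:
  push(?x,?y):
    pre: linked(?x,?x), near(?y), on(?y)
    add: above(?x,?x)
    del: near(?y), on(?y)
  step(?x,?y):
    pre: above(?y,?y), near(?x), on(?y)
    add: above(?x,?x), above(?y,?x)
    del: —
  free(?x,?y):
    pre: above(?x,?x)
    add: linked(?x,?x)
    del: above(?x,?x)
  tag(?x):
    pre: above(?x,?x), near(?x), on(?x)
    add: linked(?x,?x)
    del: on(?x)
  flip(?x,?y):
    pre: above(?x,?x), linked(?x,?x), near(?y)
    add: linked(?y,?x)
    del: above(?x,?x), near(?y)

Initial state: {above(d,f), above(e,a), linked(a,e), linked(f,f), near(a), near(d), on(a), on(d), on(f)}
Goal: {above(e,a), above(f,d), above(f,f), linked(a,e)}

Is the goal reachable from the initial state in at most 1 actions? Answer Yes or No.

No

1. push(f,a)  →  {above(d,f), above(e,a), above(f,f), linked(a,e), linked(f,f), near(d), on(d), on(f)}
2. step(d,f)  →  {above(d,d), above(d,f), above(e,a), above(f,d), above(f,f), linked(a,e), linked(f,f), near(d), on(d), on(f)}
optimal plan length = 2; 2 > 1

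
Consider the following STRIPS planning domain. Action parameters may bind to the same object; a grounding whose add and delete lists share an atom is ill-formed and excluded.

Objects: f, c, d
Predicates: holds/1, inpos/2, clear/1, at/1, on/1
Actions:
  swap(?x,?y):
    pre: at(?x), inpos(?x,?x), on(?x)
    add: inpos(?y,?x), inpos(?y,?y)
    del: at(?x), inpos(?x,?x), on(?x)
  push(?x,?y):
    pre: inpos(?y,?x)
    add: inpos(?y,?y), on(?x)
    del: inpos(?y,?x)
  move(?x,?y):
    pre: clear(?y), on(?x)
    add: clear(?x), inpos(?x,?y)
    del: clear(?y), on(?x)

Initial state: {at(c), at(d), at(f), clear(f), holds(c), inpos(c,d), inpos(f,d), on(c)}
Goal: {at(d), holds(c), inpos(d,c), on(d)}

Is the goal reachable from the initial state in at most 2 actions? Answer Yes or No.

Yes

1. push(d,c)  →  {at(c), at(d), at(f), clear(f), holds(c), inpos(c,c), inpos(f,d), on(c), on(d)}
2. swap(c,d)  →  {at(d), at(f), clear(f), holds(c), inpos(d,c), inpos(d,d), inpos(f,d), on(d)}
optimal plan length = 2; 2 ≤ 2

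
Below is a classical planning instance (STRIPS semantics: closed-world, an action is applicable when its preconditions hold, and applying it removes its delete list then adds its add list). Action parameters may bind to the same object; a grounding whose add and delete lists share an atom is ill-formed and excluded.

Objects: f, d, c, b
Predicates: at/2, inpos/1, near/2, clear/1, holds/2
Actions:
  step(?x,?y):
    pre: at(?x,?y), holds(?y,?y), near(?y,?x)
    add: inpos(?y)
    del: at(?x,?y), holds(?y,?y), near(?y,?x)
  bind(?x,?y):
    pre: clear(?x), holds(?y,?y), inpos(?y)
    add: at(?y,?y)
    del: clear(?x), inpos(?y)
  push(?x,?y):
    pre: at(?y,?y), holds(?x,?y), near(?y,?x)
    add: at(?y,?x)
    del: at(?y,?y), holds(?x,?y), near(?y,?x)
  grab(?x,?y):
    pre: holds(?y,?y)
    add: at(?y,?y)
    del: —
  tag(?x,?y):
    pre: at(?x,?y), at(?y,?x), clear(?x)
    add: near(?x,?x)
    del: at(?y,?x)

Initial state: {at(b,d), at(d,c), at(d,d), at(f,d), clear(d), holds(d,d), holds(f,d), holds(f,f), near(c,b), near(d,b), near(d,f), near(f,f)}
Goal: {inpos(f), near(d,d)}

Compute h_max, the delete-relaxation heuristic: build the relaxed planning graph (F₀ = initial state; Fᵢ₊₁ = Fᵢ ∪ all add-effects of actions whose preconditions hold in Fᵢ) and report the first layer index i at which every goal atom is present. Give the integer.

F0 = init (12 atoms)
F1 = F0 ∪ {at(d,f), at(f,f), inpos(d), near(d,d)}  (16 atoms)
F2 = F1 ∪ {inpos(f)}  (17 atoms)
goal ⊆ F2  ⇒  h_max = 2

2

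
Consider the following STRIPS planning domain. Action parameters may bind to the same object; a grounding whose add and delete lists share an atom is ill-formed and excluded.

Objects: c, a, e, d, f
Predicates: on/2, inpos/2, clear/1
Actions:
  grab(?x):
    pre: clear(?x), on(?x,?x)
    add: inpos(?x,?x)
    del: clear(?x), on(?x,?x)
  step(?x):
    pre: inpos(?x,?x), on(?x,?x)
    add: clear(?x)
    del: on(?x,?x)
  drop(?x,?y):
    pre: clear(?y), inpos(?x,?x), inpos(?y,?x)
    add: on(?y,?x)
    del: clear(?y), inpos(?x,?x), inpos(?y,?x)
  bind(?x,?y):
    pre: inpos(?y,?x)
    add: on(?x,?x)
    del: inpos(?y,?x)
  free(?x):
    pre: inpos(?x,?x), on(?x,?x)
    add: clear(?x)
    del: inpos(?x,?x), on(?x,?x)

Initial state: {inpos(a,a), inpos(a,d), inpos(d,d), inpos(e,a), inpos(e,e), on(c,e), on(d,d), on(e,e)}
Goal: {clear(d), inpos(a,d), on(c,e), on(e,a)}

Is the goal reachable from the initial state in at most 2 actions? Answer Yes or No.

No

1. step(e)  →  {clear(e), inpos(a,a), inpos(a,d), inpos(d,d), inpos(e,a), inpos(e,e), on(c,e), on(d,d)}
2. step(d)  →  {clear(d), clear(e), inpos(a,a), inpos(a,d), inpos(d,d), inpos(e,a), inpos(e,e), on(c,e)}
3. drop(a,e)  →  {clear(d), inpos(a,d), inpos(d,d), inpos(e,e), on(c,e), on(e,a)}
optimal plan length = 3; 3 > 2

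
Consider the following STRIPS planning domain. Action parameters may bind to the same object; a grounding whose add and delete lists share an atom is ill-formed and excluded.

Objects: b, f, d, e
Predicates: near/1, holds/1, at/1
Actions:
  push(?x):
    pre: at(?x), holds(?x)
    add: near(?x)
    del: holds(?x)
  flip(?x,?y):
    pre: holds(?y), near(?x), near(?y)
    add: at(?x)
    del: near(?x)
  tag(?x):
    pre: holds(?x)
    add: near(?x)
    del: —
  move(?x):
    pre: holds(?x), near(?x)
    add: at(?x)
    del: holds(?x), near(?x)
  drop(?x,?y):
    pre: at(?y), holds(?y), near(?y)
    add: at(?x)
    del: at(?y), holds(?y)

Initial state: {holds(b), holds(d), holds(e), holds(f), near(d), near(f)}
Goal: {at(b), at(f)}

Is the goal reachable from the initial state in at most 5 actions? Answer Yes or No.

1. flip(f,f)  →  {at(f), holds(b), holds(d), holds(e), holds(f), near(d)}
2. tag(b)  →  {at(f), holds(b), holds(d), holds(e), holds(f), near(b), near(d)}
3. flip(b,b)  →  {at(b), at(f), holds(b), holds(d), holds(e), holds(f), near(d)}
optimal plan length = 3; 3 ≤ 5

Yes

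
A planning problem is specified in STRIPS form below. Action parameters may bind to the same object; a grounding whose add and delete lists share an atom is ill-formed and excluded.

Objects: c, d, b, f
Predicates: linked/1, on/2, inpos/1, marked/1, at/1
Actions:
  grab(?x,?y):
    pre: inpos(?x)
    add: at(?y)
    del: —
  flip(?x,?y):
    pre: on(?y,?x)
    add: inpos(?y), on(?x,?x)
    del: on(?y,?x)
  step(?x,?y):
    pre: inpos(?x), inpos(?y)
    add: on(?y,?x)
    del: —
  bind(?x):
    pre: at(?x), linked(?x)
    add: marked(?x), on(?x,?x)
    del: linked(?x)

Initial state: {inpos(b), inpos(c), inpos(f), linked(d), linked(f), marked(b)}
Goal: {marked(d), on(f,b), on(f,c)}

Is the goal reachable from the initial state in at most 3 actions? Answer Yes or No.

1. grab(c,d)  →  {at(d), inpos(b), inpos(c), inpos(f), linked(d), linked(f), marked(b)}
2. step(c,f)  →  {at(d), inpos(b), inpos(c), inpos(f), linked(d), linked(f), marked(b), on(f,c)}
3. step(b,f)  →  {at(d), inpos(b), inpos(c), inpos(f), linked(d), linked(f), marked(b), on(f,b), on(f,c)}
4. bind(d)  →  {at(d), inpos(b), inpos(c), inpos(f), linked(f), marked(b), marked(d), on(d,d), on(f,b), on(f,c)}
optimal plan length = 4; 4 > 3

No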